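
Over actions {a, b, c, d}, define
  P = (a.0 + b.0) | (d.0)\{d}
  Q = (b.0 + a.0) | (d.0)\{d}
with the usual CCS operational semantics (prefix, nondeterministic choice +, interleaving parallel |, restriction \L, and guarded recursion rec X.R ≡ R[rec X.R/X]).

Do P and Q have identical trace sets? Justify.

traces(P) = traces(Q)

Reachable graph of P (2 states):
  u0 = (a.0 + b.0) | (d.0)\{d} :: —a→ u1, —b→ u1
  u1 = 0 | (d.0)\{d} :: ·
Reachable graph of Q (2 states):
  v0 = (b.0 + a.0) | (d.0)\{d} :: —a→ v1, —b→ v1
  v1 = 0 | (d.0)\{d} :: ·
Coarsest stable partition (strong bisimilarity classes):
  B0 = {u0, v0}
  B1 = {u1, v1}
u0 ∈ B0, v0 ∈ B0 → same block
Bisimilar ⇒ trace-equivalent.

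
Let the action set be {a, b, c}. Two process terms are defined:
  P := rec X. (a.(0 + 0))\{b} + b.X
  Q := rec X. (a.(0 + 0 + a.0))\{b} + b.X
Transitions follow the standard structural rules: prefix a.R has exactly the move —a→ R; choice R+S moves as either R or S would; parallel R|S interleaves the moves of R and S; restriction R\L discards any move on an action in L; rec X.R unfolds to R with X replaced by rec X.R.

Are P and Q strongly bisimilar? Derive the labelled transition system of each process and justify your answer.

not bisimilar

Reachable graph of P (2 states):
  u0 = rec X. (a.(0 + 0))\{b} + b.X ⊢ -a-> u1, -b-> u0
  u1 = (0 + 0)\{b} ⊢ stopped
Reachable graph of Q (3 states):
  v0 = rec X. (a.(0 + 0 + a.0))\{b} + b.X ⊢ -a-> v1, -b-> v0
  v1 = (0 + 0 + a.0)\{b} ⊢ -a-> v2
  v2 = 0\{b} ⊢ stopped
Partition-refinement fixed point:
  B0 = {u0}
  B1 = {u1, v2}
  B2 = {v0}
  B3 = {v1}
u0 ∈ B0, v0 ∈ B2 → different blocks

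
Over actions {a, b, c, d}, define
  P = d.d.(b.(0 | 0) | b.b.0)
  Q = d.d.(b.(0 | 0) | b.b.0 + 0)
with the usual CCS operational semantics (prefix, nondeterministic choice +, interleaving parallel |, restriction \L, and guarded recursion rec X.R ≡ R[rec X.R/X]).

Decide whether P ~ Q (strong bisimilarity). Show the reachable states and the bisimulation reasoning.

LTS(P): 8 reachable states
  m0 = d.d.(b.(0 | 0) | b.b.0) :: =d=> m1
  m1 = d.(b.(0 | 0) | b.b.0) :: =d=> m2
  m2 = b.(0 | 0) | b.b.0 :: =b=> m3, =b=> m4
  m3 = 0 | 0 | b.b.0 :: =b=> m5
  m4 = b.(0 | 0) | b.0 :: =b=> m5, =b=> m6
  m5 = 0 | 0 | b.0 :: =b=> m7
  m6 = b.(0 | 0) | 0 :: =b=> m7
  m7 = 0 | 0 | 0 :: (no moves)
LTS(Q): 8 reachable states
  n0 = d.d.(b.(0 | 0) | b.b.0 + 0) :: =d=> n1
  n1 = d.(b.(0 | 0) | b.b.0 + 0) :: =d=> n2
  n2 = b.(0 | 0) | b.b.0 + 0 :: =b=> n3, =b=> n4
  n3 = 0 | 0 | b.b.0 :: =b=> n5
  n4 = b.(0 | 0) | b.0 :: =b=> n5, =b=> n6
  n5 = 0 | 0 | b.0 :: =b=> n7
  n6 = b.(0 | 0) | 0 :: =b=> n7
  n7 = 0 | 0 | 0 :: (no moves)
Bisimilarity quotient blocks:
  B0 = {m0, n0}
  B1 = {m1, n1}
  B2 = {m2, n2}
  B3 = {m3, m4, n3, n4}
  B4 = {m5, m6, n5, n6}
  B5 = {m7, n7}
m0 ∈ B0, n0 ∈ B0 → same block

YES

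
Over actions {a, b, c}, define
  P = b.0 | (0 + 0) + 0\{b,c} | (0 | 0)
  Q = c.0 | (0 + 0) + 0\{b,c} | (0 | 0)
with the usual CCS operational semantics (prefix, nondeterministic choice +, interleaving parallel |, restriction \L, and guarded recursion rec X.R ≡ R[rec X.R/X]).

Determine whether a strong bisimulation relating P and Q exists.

P ≁ Q

LTS(P): 2 reachable states
  p0 = b.0 | (0 + 0) + 0\{b,c} | (0 | 0) :: —b→ p1
  p1 = 0 | (0 + 0) :: ∅
LTS(Q): 2 reachable states
  q0 = c.0 | (0 + 0) + 0\{b,c} | (0 | 0) :: —c→ q1
  q1 = 0 | (0 + 0) :: ∅
Coarsest stable partition (strong bisimilarity classes):
  B0 = {p0}
  B1 = {p1, q1}
  B2 = {q0}
p0 ∈ B0, q0 ∈ B2 → different blocks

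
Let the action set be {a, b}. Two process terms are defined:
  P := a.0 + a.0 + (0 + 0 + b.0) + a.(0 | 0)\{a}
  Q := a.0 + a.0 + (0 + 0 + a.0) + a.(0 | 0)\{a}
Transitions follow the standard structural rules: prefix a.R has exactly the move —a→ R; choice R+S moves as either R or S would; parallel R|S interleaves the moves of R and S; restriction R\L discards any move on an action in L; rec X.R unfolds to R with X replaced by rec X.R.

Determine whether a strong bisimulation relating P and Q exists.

not bisimilar

P's transition system — 3 states:
  s0 = a.0 + a.0 + (0 + 0 + b.0) + a.(0 | 0)\{a} has moves -a-> s1, -a-> s2, -b-> s2
  s1 = (0 | 0)\{a} has moves (no moves)
  s2 = 0 has moves (no moves)
Q's transition system — 3 states:
  t0 = a.0 + a.0 + (0 + 0 + a.0) + a.(0 | 0)\{a} has moves -a-> t1, -a-> t2
  t1 = (0 | 0)\{a} has moves (no moves)
  t2 = 0 has moves (no moves)
Coarsest stable partition (strong bisimilarity classes):
  B0 = {s0}
  B1 = {s1, s2, t1, t2}
  B2 = {t0}
s0 ∈ B0, t0 ∈ B2 → different blocks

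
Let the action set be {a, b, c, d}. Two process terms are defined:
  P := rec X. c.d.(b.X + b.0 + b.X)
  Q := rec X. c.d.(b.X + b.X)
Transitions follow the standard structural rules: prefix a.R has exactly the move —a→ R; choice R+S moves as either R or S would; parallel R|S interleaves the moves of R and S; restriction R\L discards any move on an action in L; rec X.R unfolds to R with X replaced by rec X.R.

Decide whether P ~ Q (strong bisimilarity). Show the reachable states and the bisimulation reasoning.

P ≁ Q

LTS(P): 4 reachable states
  p0 = rec X. c.d.(b.X + b.0 + b.X) | =c=> p1
  p1 = d.(b.(rec X. c.d.(b.X + b.0 + b.X)) + b.0 + b.(rec X. c.d.(b.X + b.0 + b.X))) | =d=> p2
  p2 = b.(rec X. c.d.(b.X + b.0 + b.X)) + b.0 + b.(rec X. c.d.(b.X + b.0 + b.X)) | =b=> p0, =b=> p3
  p3 = 0 | ∅
LTS(Q): 3 reachable states
  q0 = rec X. c.d.(b.X + b.X) | =c=> q1
  q1 = d.(b.(rec X. c.d.(b.X + b.X)) + b.(rec X. c.d.(b.X + b.X))) | =d=> q2
  q2 = b.(rec X. c.d.(b.X + b.X)) + b.(rec X. c.d.(b.X + b.X)) | =b=> q0
Bisimilarity quotient blocks:
  B0 = {p0}
  B1 = {p1}
  B2 = {p2}
  B3 = {p3}
  B4 = {q0}
  B5 = {q1}
  B6 = {q2}
p0 ∈ B0, q0 ∈ B4 → different blocks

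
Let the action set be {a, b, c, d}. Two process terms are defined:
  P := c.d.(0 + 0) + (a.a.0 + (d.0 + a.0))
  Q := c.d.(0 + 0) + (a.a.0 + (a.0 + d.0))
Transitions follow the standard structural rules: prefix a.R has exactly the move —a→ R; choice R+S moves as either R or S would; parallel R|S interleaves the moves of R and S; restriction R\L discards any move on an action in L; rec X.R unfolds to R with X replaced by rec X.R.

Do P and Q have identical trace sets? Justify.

YES

LTS(P): 5 reachable states
  s0 = c.d.(0 + 0) + (a.a.0 + (d.0 + a.0)) :: --a--▸ s1, --a--▸ s2, --c--▸ s3, --d--▸ s1
  s1 = 0 :: ·
  s2 = a.0 :: --a--▸ s1
  s3 = d.(0 + 0) :: --d--▸ s4
  s4 = 0 + 0 :: ·
LTS(Q): 5 reachable states
  t0 = c.d.(0 + 0) + (a.a.0 + (a.0 + d.0)) :: --a--▸ t1, --a--▸ t2, --c--▸ t3, --d--▸ t1
  t1 = 0 :: ·
  t2 = a.0 :: --a--▸ t1
  t3 = d.(0 + 0) :: --d--▸ t4
  t4 = 0 + 0 :: ·
Bisimilarity quotient blocks:
  B0 = {s0, t0}
  B1 = {s3, t3}
  B2 = {s1, s4, t1, t4}
  B3 = {s2, t2}
s0 ∈ B0, t0 ∈ B0 → same block
Bisimilar ⇒ trace-equivalent.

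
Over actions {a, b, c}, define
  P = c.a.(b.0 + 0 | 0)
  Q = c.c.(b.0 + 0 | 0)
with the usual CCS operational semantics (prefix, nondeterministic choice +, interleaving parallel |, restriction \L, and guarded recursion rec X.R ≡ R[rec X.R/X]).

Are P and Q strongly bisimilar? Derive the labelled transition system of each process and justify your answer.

Reachable graph of P (4 states):
  u0 = c.a.(b.0 + 0 | 0) | ··c··> u1
  u1 = a.(b.0 + 0 | 0) | ··a··> u2
  u2 = b.0 + 0 | 0 | ··b··> u3
  u3 = 0 | deadlocked
Reachable graph of Q (4 states):
  v0 = c.c.(b.0 + 0 | 0) | ··c··> v1
  v1 = c.(b.0 + 0 | 0) | ··c··> v2
  v2 = b.0 + 0 | 0 | ··b··> v3
  v3 = 0 | deadlocked
Coarsest stable partition (strong bisimilarity classes):
  B0 = {u0}
  B1 = {u1}
  B2 = {u2, v2}
  B3 = {u3, v3}
  B4 = {v0}
  B5 = {v1}
u0 ∈ B0, v0 ∈ B4 → different blocks

P ≁ Q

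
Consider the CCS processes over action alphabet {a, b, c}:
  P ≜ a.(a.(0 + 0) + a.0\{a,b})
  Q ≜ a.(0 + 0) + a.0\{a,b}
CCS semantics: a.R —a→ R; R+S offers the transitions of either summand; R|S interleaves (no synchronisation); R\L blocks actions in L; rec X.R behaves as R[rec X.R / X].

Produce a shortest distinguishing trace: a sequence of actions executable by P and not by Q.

P's transition system — 4 states:
  s0 = a.(a.(0 + 0) + a.0\{a,b}) | ··a··> s1
  s1 = a.(0 + 0) + a.0\{a,b} | ··a··> s2, ··a··> s3
  s2 = 0 + 0 | ·
  s3 = 0\{a,b} | ·
Q's transition system — 3 states:
  t0 = a.(0 + 0) + a.0\{a,b} | ··a··> t1, ··a··> t2
  t1 = 0 + 0 | ·
  t2 = 0\{a,b} | ·
Trace ⟨aa⟩ through P, begin at {s0}:
  after a @ step 1: {s1}
  after a @ step 2: {s2, s3}
  — P admits the full trace.
Trace ⟨aa⟩ through Q, begin at {t0}:
  after a @ step 1: {t1, t2}
  after a @ step 2: ∅ (Q stuck)

aa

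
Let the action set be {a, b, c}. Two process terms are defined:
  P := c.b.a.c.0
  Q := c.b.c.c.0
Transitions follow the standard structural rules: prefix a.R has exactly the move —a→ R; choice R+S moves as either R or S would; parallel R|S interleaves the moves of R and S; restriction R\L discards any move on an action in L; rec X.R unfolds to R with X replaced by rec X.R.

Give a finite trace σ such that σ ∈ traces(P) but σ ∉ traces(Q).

cba

LTS(P): 5 reachable states
  u0 = c.b.a.c.0 has moves ··c··> u1
  u1 = b.a.c.0 has moves ··b··> u2
  u2 = a.c.0 has moves ··a··> u3
  u3 = c.0 has moves ··c··> u4
  u4 = 0 has moves deadlocked
LTS(Q): 5 reachable states
  v0 = c.b.c.c.0 has moves ··c··> v1
  v1 = b.c.c.0 has moves ··b··> v2
  v2 = c.c.0 has moves ··c··> v3
  v3 = c.0 has moves ··c··> v4
  v4 = 0 has moves deadlocked
Run σ = ⟨cba⟩ on P: start {u0}
  after c @ step 1: {u1}
  after b @ step 2: {u2}
  after a @ step 3: {u3}
  P completes σ.
Run σ = ⟨cba⟩ on Q: start {v0}
  after c @ step 1: {v1}
  after b @ step 2: {v2}
  after a @ step 3: ∅  — Q cannot continue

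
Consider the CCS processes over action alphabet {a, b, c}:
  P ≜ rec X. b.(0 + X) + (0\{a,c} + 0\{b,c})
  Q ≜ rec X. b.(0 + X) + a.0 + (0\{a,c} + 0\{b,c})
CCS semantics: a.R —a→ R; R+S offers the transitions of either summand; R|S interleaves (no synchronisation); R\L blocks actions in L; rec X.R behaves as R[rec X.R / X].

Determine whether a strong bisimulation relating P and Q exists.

P ≁ Q

P's transition system — 2 states:
  m0 = rec X. b.(0 + X) + (0\{a,c} + 0\{b,c}) | ··b··> m1
  m1 = 0 + (rec X. b.(0 + X) + (0\{a,c} + 0\{b,c})) | ··b··> m1
Q's transition system — 3 states:
  n0 = rec X. b.(0 + X) + a.0 + (0\{a,c} + 0\{b,c}) | ··a··> n1, ··b··> n2
  n1 = 0 | stopped
  n2 = 0 + (rec X. b.(0 + X) + a.0 + (0\{a,c} + 0\{b,c})) | ··a··> n1, ··b··> n2
Bisimilarity quotient blocks:
  B0 = {m0, m1}
  B1 = {n0, n2}
  B2 = {n1}
m0 ∈ B0, n0 ∈ B1 → different blocks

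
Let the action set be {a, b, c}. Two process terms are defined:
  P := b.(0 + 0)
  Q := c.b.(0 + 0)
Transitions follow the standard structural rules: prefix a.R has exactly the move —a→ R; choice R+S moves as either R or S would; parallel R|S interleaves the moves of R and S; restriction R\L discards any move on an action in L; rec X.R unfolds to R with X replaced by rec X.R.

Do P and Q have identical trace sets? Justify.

NO — witness ⟨b⟩

P's transition system — 2 states:
  p0 = b.(0 + 0) → —b→ p1
  p1 = 0 + 0 → stopped
Q's transition system — 3 states:
  q0 = c.b.(0 + 0) → —c→ q1
  q1 = b.(0 + 0) → —b→ q2
  q2 = 0 + 0 → stopped
Run σ = ⟨b⟩ on P: start {p0}
  [1] b ⇒ {p1}
  — P admits the full trace.
Run σ = ⟨b⟩ on Q: start {q0}
  [1] b ⇒ no successor for Q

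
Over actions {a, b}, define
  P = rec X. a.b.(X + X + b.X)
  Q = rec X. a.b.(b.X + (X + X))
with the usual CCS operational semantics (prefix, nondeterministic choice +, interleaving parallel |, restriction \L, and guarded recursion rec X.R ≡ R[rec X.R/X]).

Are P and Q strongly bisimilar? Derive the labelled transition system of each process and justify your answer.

P's transition system — 3 states:
  u0 = rec X. a.b.(X + X + b.X) | =a=> u1
  u1 = b.((rec X. a.b.(X + X + b.X)) + (rec X. a.b.(X + X + b.X)) + b.(rec X. a.b.(X + X + b.X))) | =b=> u2
  u2 = (rec X. a.b.(X + X + b.X)) + (rec X. a.b.(X + X + b.X)) + b.(rec X. a.b.(X + X + b.X)) | =a=> u1, =b=> u0
Q's transition system — 3 states:
  v0 = rec X. a.b.(b.X + (X + X)) | =a=> v1
  v1 = b.(b.(rec X. a.b.(b.X + (X + X))) + ((rec X. a.b.(b.X + (X + X))) + (rec X. a.b.(b.X + (X + X))))) | =b=> v2
  v2 = b.(rec X. a.b.(b.X + (X + X))) + ((rec X. a.b.(b.X + (X + X))) + (rec X. a.b.(b.X + (X + X)))) | =a=> v1, =b=> v0
Partition-refinement fixed point:
  B0 = {u0, v0}
  B1 = {u1, v1}
  B2 = {u2, v2}
u0 ∈ B0, v0 ∈ B0 → same block

P ~ Q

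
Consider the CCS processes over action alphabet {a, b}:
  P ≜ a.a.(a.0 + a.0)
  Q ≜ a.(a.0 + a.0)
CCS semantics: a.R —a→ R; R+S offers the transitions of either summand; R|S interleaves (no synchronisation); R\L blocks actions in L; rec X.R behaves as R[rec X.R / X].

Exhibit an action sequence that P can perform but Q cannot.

aaa

LTS(P): 4 reachable states
  u0 = a.a.(a.0 + a.0) :: ··a··> u1
  u1 = a.(a.0 + a.0) :: ··a··> u2
  u2 = a.0 + a.0 :: ··a··> u3
  u3 = 0 :: (no moves)
LTS(Q): 3 reachable states
  v0 = a.(a.0 + a.0) :: ··a··> v1
  v1 = a.0 + a.0 :: ··a··> v2
  v2 = 0 :: (no moves)
Trace ⟨aaa⟩ through P, begin at {u0}:
  step 1 (a): {u1}
  step 2 (a): {u2}
  step 3 (a): {u3}
  P completes σ.
Trace ⟨aaa⟩ through Q, begin at {v0}:
  step 1 (a): {v1}
  step 2 (a): {v2}
  step 3 (a): no successor for Q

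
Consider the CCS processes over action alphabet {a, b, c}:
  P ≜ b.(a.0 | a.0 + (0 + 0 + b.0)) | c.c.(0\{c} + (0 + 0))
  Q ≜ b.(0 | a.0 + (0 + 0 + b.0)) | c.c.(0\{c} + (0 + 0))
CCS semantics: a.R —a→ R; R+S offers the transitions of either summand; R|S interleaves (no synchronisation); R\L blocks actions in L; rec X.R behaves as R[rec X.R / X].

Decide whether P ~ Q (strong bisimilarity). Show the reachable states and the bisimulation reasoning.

P ≁ Q

P's transition system — 18 states:
  s0 = b.(a.0 | a.0 + (0 + 0 + b.0)) | c.c.(0\{c} + (0 + 0)) ⊢ =b=> s1, =c=> s2
  s1 = (a.0 | a.0 + (0 + 0 + b.0)) | c.c.(0\{c} + (0 + 0)) ⊢ =a=> s3, =a=> s4, =b=> s5, =c=> s6
  s2 = b.(a.0 | a.0 + (0 + 0 + b.0)) | c.(0\{c} + (0 + 0)) ⊢ =b=> s6, =c=> s7
  s3 = 0 | a.0 | c.c.(0\{c} + (0 + 0)) ⊢ =a=> s8, =c=> s9
  s4 = a.0 | 0 | c.c.(0\{c} + (0 + 0)) ⊢ =a=> s8, =c=> s10
  s5 = 0 | c.c.(0\{c} + (0 + 0)) ⊢ =c=> s11
  s6 = (a.0 | a.0 + (0 + 0 + b.0)) | c.(0\{c} + (0 + 0)) ⊢ =a=> s10, =a=> s9, =b=> s11, =c=> s12
  s7 = b.(a.0 | a.0 + (0 + 0 + b.0)) | (0\{c} + (0 + 0)) ⊢ =b=> s12
  s8 = 0 | 0 | c.c.(0\{c} + (0 + 0)) ⊢ =c=> s13
  s9 = 0 | a.0 | c.(0\{c} + (0 + 0)) ⊢ =a=> s13, =c=> s14
  s10 = a.0 | 0 | c.(0\{c} + (0 + 0)) ⊢ =a=> s13, =c=> s15
  s11 = 0 | c.(0\{c} + (0 + 0)) ⊢ =c=> s16
  s12 = (a.0 | a.0 + (0 + 0 + b.0)) | (0\{c} + (0 + 0)) ⊢ =a=> s14, =a=> s15, =b=> s16
  s13 = 0 | 0 | c.(0\{c} + (0 + 0)) ⊢ =c=> s17
  s14 = 0 | a.0 | (0\{c} + (0 + 0)) ⊢ =a=> s17
  s15 = a.0 | 0 | (0\{c} + (0 + 0)) ⊢ =a=> s17
  s16 = 0 | (0\{c} + (0 + 0)) ⊢ ·
  s17 = 0 | 0 | (0\{c} + (0 + 0)) ⊢ ·
Q's transition system — 12 states:
  t0 = b.(0 | a.0 + (0 + 0 + b.0)) | c.c.(0\{c} + (0 + 0)) ⊢ =b=> t1, =c=> t2
  t1 = (0 | a.0 + (0 + 0 + b.0)) | c.c.(0\{c} + (0 + 0)) ⊢ =a=> t3, =b=> t4, =c=> t5
  t2 = b.(0 | a.0 + (0 + 0 + b.0)) | c.(0\{c} + (0 + 0)) ⊢ =b=> t5, =c=> t6
  t3 = 0 | 0 | c.c.(0\{c} + (0 + 0)) ⊢ =c=> t7
  t4 = 0 | c.c.(0\{c} + (0 + 0)) ⊢ =c=> t8
  t5 = (0 | a.0 + (0 + 0 + b.0)) | c.(0\{c} + (0 + 0)) ⊢ =a=> t7, =b=> t8, =c=> t9
  t6 = b.(0 | a.0 + (0 + 0 + b.0)) | (0\{c} + (0 + 0)) ⊢ =b=> t9
  t7 = 0 | 0 | c.(0\{c} + (0 + 0)) ⊢ =c=> t10
  t8 = 0 | c.(0\{c} + (0 + 0)) ⊢ =c=> t11
  t9 = (0 | a.0 + (0 + 0 + b.0)) | (0\{c} + (0 + 0)) ⊢ =a=> t10, =b=> t11
  t10 = 0 | 0 | (0\{c} + (0 + 0)) ⊢ ·
  t11 = 0 | (0\{c} + (0 + 0)) ⊢ ·
Partition-refinement fixed point:
  B0 = {s0}
  B1 = {s2}
  B2 = {s7}
  B3 = {s12}
  B4 = {s16, s17, t10, t11}
  B5 = {s14, s15}
  B6 = {s6}
  B7 = {s11, s13, t7, t8}
  B8 = {s10, s9}
  B9 = {s1}
  B10 = {s3, s4}
  B11 = {s5, s8, t3, t4}
  B12 = {t0}
  B13 = {t1}
  B14 = {t5}
  B15 = {t9}
  B16 = {t2}
  B17 = {t6}
s0 ∈ B0, t0 ∈ B12 → different blocks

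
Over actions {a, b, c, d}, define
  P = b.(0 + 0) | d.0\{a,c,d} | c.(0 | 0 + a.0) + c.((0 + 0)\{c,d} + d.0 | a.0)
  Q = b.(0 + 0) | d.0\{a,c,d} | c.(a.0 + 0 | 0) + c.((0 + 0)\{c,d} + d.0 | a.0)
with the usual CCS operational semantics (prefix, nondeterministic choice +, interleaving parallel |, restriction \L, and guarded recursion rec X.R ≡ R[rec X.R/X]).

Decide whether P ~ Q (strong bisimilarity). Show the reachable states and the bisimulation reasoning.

P's transition system — 16 states:
  p0 = b.(0 + 0) | d.0\{a,c,d} | c.(0 | 0 + a.0) + c.((0 + 0)\{c,d} + d.0 | a.0) | —b→ p1, —c→ p2, —c→ p3, —d→ p4
  p1 = (0 + 0) | d.0\{a,c,d} | c.(0 | 0 + a.0) | —c→ p5, —d→ p6
  p2 = (0 + 0)\{c,d} + d.0 | a.0 | —a→ p7, —d→ p8
  p3 = b.(0 + 0) | d.0\{a,c,d} | (0 | 0 + a.0) | —a→ p9, —b→ p5, —d→ p10
  p4 = b.(0 + 0) | 0\{a,c,d} | c.(0 | 0 + a.0) | —b→ p6, —c→ p10
  p5 = (0 + 0) | d.0\{a,c,d} | (0 | 0 + a.0) | —a→ p11, —d→ p12
  p6 = (0 + 0) | 0\{a,c,d} | c.(0 | 0 + a.0) | —c→ p12
  p7 = d.0 | 0 | —d→ p13
  p8 = 0 | a.0 | —a→ p13
  p9 = b.(0 + 0) | d.0\{a,c,d} | 0 | —b→ p11, —d→ p14
  p10 = b.(0 + 0) | 0\{a,c,d} | (0 | 0 + a.0) | —a→ p14, —b→ p12
  p11 = (0 + 0) | d.0\{a,c,d} | 0 | —d→ p15
  p12 = (0 + 0) | 0\{a,c,d} | (0 | 0 + a.0) | —a→ p15
  p13 = 0 | 0 | ·
  p14 = b.(0 + 0) | 0\{a,c,d} | 0 | —b→ p15
  p15 = (0 + 0) | 0\{a,c,d} | 0 | ·
Q's transition system — 16 states:
  q0 = b.(0 + 0) | d.0\{a,c,d} | c.(a.0 + 0 | 0) + c.((0 + 0)\{c,d} + d.0 | a.0) | —b→ q1, —c→ q2, —c→ q3, —d→ q4
  q1 = (0 + 0) | d.0\{a,c,d} | c.(a.0 + 0 | 0) | —c→ q5, —d→ q6
  q2 = (0 + 0)\{c,d} + d.0 | a.0 | —a→ q7, —d→ q8
  q3 = b.(0 + 0) | d.0\{a,c,d} | (a.0 + 0 | 0) | —a→ q9, —b→ q5, —d→ q10
  q4 = b.(0 + 0) | 0\{a,c,d} | c.(a.0 + 0 | 0) | —b→ q6, —c→ q10
  q5 = (0 + 0) | d.0\{a,c,d} | (a.0 + 0 | 0) | —a→ q11, —d→ q12
  q6 = (0 + 0) | 0\{a,c,d} | c.(a.0 + 0 | 0) | —c→ q12
  q7 = d.0 | 0 | —d→ q13
  q8 = 0 | a.0 | —a→ q13
  q9 = b.(0 + 0) | d.0\{a,c,d} | 0 | —b→ q11, —d→ q14
  q10 = b.(0 + 0) | 0\{a,c,d} | (a.0 + 0 | 0) | —a→ q14, —b→ q12
  q11 = (0 + 0) | d.0\{a,c,d} | 0 | —d→ q15
  q12 = (0 + 0) | 0\{a,c,d} | (a.0 + 0 | 0) | —a→ q15
  q13 = 0 | 0 | ·
  q14 = b.(0 + 0) | 0\{a,c,d} | 0 | —b→ q15
  q15 = (0 + 0) | 0\{a,c,d} | 0 | ·
Coarsest stable partition (strong bisimilarity classes):
  B0 = {p0, q0}
  B1 = {p2, p5, q2, q5}
  B2 = {p12, p8, q12, q8}
  B3 = {p13, p15, q13, q15}
  B4 = {p11, p7, q11, q7}
  B5 = {p4, q4}
  B6 = {p6, q6}
  B7 = {p10, q10}
  B8 = {p14, q14}
  B9 = {p3, q3}
  B10 = {p9, q9}
  B11 = {p1, q1}
p0 ∈ B0, q0 ∈ B0 → same block

YES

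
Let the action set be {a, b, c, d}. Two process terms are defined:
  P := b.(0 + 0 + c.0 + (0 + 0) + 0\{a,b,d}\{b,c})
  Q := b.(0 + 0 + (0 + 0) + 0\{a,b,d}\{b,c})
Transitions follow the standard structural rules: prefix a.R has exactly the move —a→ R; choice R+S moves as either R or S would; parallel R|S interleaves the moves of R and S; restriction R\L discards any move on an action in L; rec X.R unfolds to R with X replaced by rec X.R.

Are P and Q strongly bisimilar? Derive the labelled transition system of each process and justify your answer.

P's transition system — 3 states:
  p0 = b.(0 + 0 + c.0 + (0 + 0) + 0\{a,b,d}\{b,c}) → --b--▸ p1
  p1 = 0 + 0 + c.0 + (0 + 0) + 0\{a,b,d}\{b,c} → --c--▸ p2
  p2 = 0 → deadlocked
Q's transition system — 2 states:
  q0 = b.(0 + 0 + (0 + 0) + 0\{a,b,d}\{b,c}) → --b--▸ q1
  q1 = 0 + 0 + (0 + 0) + 0\{a,b,d}\{b,c} → deadlocked
Partition-refinement fixed point:
  B0 = {p0}
  B1 = {p1}
  B2 = {p2, q1}
  B3 = {q0}
p0 ∈ B0, q0 ∈ B3 → different blocks

not bisimilar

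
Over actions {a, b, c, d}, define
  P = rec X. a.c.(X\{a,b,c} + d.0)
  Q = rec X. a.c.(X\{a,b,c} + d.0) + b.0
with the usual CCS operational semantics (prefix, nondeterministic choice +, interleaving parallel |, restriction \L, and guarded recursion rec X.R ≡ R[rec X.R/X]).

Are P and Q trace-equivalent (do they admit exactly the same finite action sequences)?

LTS(P): 4 reachable states
  p0 = rec X. a.c.(X\{a,b,c} + d.0) | ··a··> p1
  p1 = c.((rec X. a.c.(X\{a,b,c} + d.0))\{a,b,c} + d.0) | ··c··> p2
  p2 = (rec X. a.c.(X\{a,b,c} + d.0))\{a,b,c} + d.0 | ··d··> p3
  p3 = 0 | ∅
LTS(Q): 4 reachable states
  q0 = rec X. a.c.(X\{a,b,c} + d.0) + b.0 | ··a··> q1, ··b··> q2
  q1 = c.((rec X. a.c.(X\{a,b,c} + d.0) + b.0)\{a,b,c} + d.0) | ··c··> q3
  q2 = 0 | ∅
  q3 = (rec X. a.c.(X\{a,b,c} + d.0) + b.0)\{a,b,c} + d.0 | ··d··> q2
Run σ = ⟨b⟩ on Q: start {q0}
  after b @ step 1: {q2}
  ✓ Q
Run σ = ⟨b⟩ on P: start {p0}
  after b @ step 1: no successor for P

NO — witness ⟨b⟩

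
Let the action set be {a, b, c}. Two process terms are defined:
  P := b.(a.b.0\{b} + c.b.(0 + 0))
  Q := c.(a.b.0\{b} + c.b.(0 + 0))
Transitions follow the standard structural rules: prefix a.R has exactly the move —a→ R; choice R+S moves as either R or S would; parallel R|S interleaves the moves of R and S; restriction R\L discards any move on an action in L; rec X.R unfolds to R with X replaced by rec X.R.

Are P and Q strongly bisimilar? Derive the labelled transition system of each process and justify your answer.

not bisimilar

LTS(P): 6 reachable states
  p0 = b.(a.b.0\{b} + c.b.(0 + 0)) | =b=> p1
  p1 = a.b.0\{b} + c.b.(0 + 0) | =a=> p2, =c=> p3
  p2 = b.0\{b} | =b=> p4
  p3 = b.(0 + 0) | =b=> p5
  p4 = 0\{b} | ·
  p5 = 0 + 0 | ·
LTS(Q): 6 reachable states
  q0 = c.(a.b.0\{b} + c.b.(0 + 0)) | =c=> q1
  q1 = a.b.0\{b} + c.b.(0 + 0) | =a=> q2, =c=> q3
  q2 = b.0\{b} | =b=> q4
  q3 = b.(0 + 0) | =b=> q5
  q4 = 0\{b} | ·
  q5 = 0 + 0 | ·
Coarsest stable partition (strong bisimilarity classes):
  B0 = {p0}
  B1 = {p1, q1}
  B2 = {p2, p3, q2, q3}
  B3 = {p4, p5, q4, q5}
  B4 = {q0}
p0 ∈ B0, q0 ∈ B4 → different blocks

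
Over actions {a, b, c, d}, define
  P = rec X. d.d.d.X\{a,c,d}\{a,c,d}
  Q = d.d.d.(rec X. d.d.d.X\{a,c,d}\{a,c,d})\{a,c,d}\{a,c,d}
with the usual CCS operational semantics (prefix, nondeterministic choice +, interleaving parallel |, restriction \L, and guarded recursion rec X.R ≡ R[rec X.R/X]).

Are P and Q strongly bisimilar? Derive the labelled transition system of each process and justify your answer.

P's transition system — 4 states:
  m0 = rec X. d.d.d.X\{a,c,d}\{a,c,d} :: --d--▸ m1
  m1 = d.d.(rec X. d.d.d.X\{a,c,d}\{a,c,d})\{a,c,d}\{a,c,d} :: --d--▸ m2
  m2 = d.(rec X. d.d.d.X\{a,c,d}\{a,c,d})\{a,c,d}\{a,c,d} :: --d--▸ m3
  m3 = (rec X. d.d.d.X\{a,c,d}\{a,c,d})\{a,c,d}\{a,c,d} :: ·
Q's transition system — 4 states:
  n0 = d.d.d.(rec X. d.d.d.X\{a,c,d}\{a,c,d})\{a,c,d}\{a,c,d} :: --d--▸ n1
  n1 = d.d.(rec X. d.d.d.X\{a,c,d}\{a,c,d})\{a,c,d}\{a,c,d} :: --d--▸ n2
  n2 = d.(rec X. d.d.d.X\{a,c,d}\{a,c,d})\{a,c,d}\{a,c,d} :: --d--▸ n3
  n3 = (rec X. d.d.d.X\{a,c,d}\{a,c,d})\{a,c,d}\{a,c,d} :: ·
Coarsest stable partition (strong bisimilarity classes):
  B0 = {m0, n0}
  B1 = {m1, n1}
  B2 = {m2, n2}
  B3 = {m3, n3}
m0 ∈ B0, n0 ∈ B0 → same block

YES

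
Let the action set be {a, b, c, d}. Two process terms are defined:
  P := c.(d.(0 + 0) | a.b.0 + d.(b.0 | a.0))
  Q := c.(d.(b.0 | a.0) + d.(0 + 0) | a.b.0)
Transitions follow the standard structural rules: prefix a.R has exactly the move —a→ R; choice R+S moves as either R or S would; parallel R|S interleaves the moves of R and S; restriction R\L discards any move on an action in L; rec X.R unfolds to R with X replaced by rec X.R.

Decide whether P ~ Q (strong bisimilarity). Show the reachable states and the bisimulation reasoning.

Reachable graph of P (11 states):
  s0 = c.(d.(0 + 0) | a.b.0 + d.(b.0 | a.0)) ⊢ —c→ s1
  s1 = d.(0 + 0) | a.b.0 + d.(b.0 | a.0) ⊢ —a→ s2, —d→ s3, —d→ s4
  s2 = d.(0 + 0) | b.0 ⊢ —b→ s5, —d→ s6
  s3 = (0 + 0) | a.b.0 ⊢ —a→ s6
  s4 = b.0 | a.0 ⊢ —a→ s7, —b→ s8
  s5 = d.(0 + 0) | 0 ⊢ —d→ s9
  s6 = (0 + 0) | b.0 ⊢ —b→ s9
  s7 = b.0 | 0 ⊢ —b→ s10
  s8 = 0 | a.0 ⊢ —a→ s10
  s9 = (0 + 0) | 0 ⊢ deadlocked
  s10 = 0 | 0 ⊢ deadlocked
Reachable graph of Q (11 states):
  t0 = c.(d.(b.0 | a.0) + d.(0 + 0) | a.b.0) ⊢ —c→ t1
  t1 = d.(b.0 | a.0) + d.(0 + 0) | a.b.0 ⊢ —a→ t2, —d→ t3, —d→ t4
  t2 = d.(0 + 0) | b.0 ⊢ —b→ t5, —d→ t6
  t3 = (0 + 0) | a.b.0 ⊢ —a→ t6
  t4 = b.0 | a.0 ⊢ —a→ t7, —b→ t8
  t5 = d.(0 + 0) | 0 ⊢ —d→ t9
  t6 = (0 + 0) | b.0 ⊢ —b→ t9
  t7 = b.0 | 0 ⊢ —b→ t10
  t8 = 0 | a.0 ⊢ —a→ t10
  t9 = (0 + 0) | 0 ⊢ deadlocked
  t10 = 0 | 0 ⊢ deadlocked
Coarsest stable partition (strong bisimilarity classes):
  B0 = {s0, t0}
  B1 = {s1, t1}
  B2 = {s3, t3}
  B3 = {s6, s7, t6, t7}
  B4 = {s10, s9, t10, t9}
  B5 = {s4, t4}
  B6 = {s8, t8}
  B7 = {s2, t2}
  B8 = {s5, t5}
s0 ∈ B0, t0 ∈ B0 → same block

bisimilar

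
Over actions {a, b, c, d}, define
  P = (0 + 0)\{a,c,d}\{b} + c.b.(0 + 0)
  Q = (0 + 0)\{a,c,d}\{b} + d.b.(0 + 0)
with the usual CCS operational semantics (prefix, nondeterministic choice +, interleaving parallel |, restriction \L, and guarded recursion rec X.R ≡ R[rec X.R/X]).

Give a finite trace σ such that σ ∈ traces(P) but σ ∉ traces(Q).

Reachable graph of P (3 states):
  p0 = (0 + 0)\{a,c,d}\{b} + c.b.(0 + 0) | =c=> p1
  p1 = b.(0 + 0) | =b=> p2
  p2 = 0 + 0 | ·
Reachable graph of Q (3 states):
  q0 = (0 + 0)\{a,c,d}\{b} + d.b.(0 + 0) | =d=> q1
  q1 = b.(0 + 0) | =b=> q2
  q2 = 0 + 0 | ·
Trace ⟨c⟩ through P, begin at {p0}:
  [1] c ⇒ {p1}
  ✓ P
Trace ⟨c⟩ through Q, begin at {q0}:
  [1] c ⇒ ∅  — Q cannot continue

c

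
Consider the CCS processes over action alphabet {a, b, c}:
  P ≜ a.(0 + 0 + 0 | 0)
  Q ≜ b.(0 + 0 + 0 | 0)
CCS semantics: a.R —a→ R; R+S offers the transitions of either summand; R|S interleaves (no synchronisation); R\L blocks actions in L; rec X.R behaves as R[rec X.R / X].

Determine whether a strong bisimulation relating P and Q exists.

not bisimilar

P's transition system — 2 states:
  m0 = a.(0 + 0 + 0 | 0) :: —a→ m1
  m1 = 0 + 0 + 0 | 0 :: ∅
Q's transition system — 2 states:
  n0 = b.(0 + 0 + 0 | 0) :: —b→ n1
  n1 = 0 + 0 + 0 | 0 :: ∅
Bisimilarity quotient blocks:
  B0 = {m0}
  B1 = {m1, n1}
  B2 = {n0}
m0 ∈ B0, n0 ∈ B2 → different blocks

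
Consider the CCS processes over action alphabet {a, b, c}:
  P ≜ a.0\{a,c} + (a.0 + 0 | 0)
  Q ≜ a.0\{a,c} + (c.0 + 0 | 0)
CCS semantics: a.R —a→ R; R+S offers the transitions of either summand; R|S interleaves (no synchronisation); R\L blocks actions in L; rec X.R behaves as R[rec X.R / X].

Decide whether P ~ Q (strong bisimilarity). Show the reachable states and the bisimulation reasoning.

P's transition system — 3 states:
  p0 = a.0\{a,c} + (a.0 + 0 | 0) has moves —a→ p1, —a→ p2
  p1 = 0 has moves ·
  p2 = 0\{a,c} has moves ·
Q's transition system — 3 states:
  q0 = a.0\{a,c} + (c.0 + 0 | 0) has moves —a→ q1, —c→ q2
  q1 = 0\{a,c} has moves ·
  q2 = 0 has moves ·
Coarsest stable partition (strong bisimilarity classes):
  B0 = {p0}
  B1 = {p1, p2, q1, q2}
  B2 = {q0}
p0 ∈ B0, q0 ∈ B2 → different blocks

not bisimilar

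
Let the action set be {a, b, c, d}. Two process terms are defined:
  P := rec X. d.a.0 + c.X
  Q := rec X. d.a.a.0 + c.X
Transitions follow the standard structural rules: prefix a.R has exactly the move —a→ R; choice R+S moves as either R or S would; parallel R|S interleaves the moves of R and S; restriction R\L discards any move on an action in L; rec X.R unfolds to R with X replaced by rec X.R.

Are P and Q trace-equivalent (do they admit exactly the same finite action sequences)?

NO — witness ⟨daa⟩

P's transition system — 3 states:
  m0 = rec X. d.a.0 + c.X has moves --c--▸ m0, --d--▸ m1
  m1 = a.0 has moves --a--▸ m2
  m2 = 0 has moves ·
Q's transition system — 4 states:
  n0 = rec X. d.a.a.0 + c.X has moves --c--▸ n0, --d--▸ n1
  n1 = a.a.0 has moves --a--▸ n2
  n2 = a.0 has moves --a--▸ n3
  n3 = 0 has moves ·
Trace ⟨daa⟩ through Q, begin at {n0}:
  [1] d ⇒ {n1}
  [2] a ⇒ {n2}
  [3] a ⇒ {n3}
  — Q admits the full trace.
Trace ⟨daa⟩ through P, begin at {m0}:
  [1] d ⇒ {m1}
  [2] a ⇒ {m2}
  [3] a ⇒ no successor for P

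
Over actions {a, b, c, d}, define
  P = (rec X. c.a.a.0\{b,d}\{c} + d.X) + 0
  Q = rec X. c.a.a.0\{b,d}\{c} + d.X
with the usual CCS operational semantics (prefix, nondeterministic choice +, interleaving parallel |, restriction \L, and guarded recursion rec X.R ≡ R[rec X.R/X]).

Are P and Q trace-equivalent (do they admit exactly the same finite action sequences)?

YES

LTS(P): 5 reachable states
  u0 = (rec X. c.a.a.0\{b,d}\{c} + d.X) + 0 | --c--▸ u1, --d--▸ u2
  u1 = a.a.0\{b,d}\{c} | --a--▸ u3
  u2 = rec X. c.a.a.0\{b,d}\{c} + d.X | --c--▸ u1, --d--▸ u2
  u3 = a.0\{b,d}\{c} | --a--▸ u4
  u4 = 0\{b,d}\{c} | (no moves)
LTS(Q): 4 reachable states
  v0 = rec X. c.a.a.0\{b,d}\{c} + d.X | --c--▸ v1, --d--▸ v0
  v1 = a.a.0\{b,d}\{c} | --a--▸ v2
  v2 = a.0\{b,d}\{c} | --a--▸ v3
  v3 = 0\{b,d}\{c} | (no moves)
Coarsest stable partition (strong bisimilarity classes):
  B0 = {u0, u2, v0}
  B1 = {u1, v1}
  B2 = {u3, v2}
  B3 = {u4, v3}
u0 ∈ B0, v0 ∈ B0 → same block
Bisimilar ⇒ trace-equivalent.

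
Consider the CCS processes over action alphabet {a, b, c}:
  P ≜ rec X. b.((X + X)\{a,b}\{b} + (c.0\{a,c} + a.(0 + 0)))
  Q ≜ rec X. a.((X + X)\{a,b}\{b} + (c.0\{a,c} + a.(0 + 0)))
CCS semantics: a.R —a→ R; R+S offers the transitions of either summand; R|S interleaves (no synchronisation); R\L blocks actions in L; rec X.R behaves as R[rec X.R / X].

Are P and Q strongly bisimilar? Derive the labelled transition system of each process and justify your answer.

LTS(P): 4 reachable states
  u0 = rec X. b.((X + X)\{a,b}\{b} + (c.0\{a,c} + a.(0 + 0))) :: -b-> u1
  u1 = ((rec X. b.((X + X)\{a,b}\{b} + (c.0\{a,c} + a.(0 + 0)))) + (rec X. b.((X + X)\{a,b}\{b} + (c.0\{a,c} + a.(0 + 0)))))\{a,b}\{b} + (c.0\{a,c} + a.(0 + 0)) :: -a-> u2, -c-> u3
  u2 = 0 + 0 :: ∅
  u3 = 0\{a,c} :: ∅
LTS(Q): 4 reachable states
  v0 = rec X. a.((X + X)\{a,b}\{b} + (c.0\{a,c} + a.(0 + 0))) :: -a-> v1
  v1 = ((rec X. a.((X + X)\{a,b}\{b} + (c.0\{a,c} + a.(0 + 0)))) + (rec X. a.((X + X)\{a,b}\{b} + (c.0\{a,c} + a.(0 + 0)))))\{a,b}\{b} + (c.0\{a,c} + a.(0 + 0)) :: -a-> v2, -c-> v3
  v2 = 0 + 0 :: ∅
  v3 = 0\{a,c} :: ∅
Bisimilarity quotient blocks:
  B0 = {u0}
  B1 = {u1, v1}
  B2 = {u2, u3, v2, v3}
  B3 = {v0}
u0 ∈ B0, v0 ∈ B3 → different blocks

not bisimilar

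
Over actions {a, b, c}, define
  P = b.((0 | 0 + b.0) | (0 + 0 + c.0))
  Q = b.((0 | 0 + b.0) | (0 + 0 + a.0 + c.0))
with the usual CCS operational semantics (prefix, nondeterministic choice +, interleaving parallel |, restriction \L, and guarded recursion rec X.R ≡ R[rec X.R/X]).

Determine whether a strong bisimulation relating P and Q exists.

not bisimilar

P's transition system — 5 states:
  s0 = b.((0 | 0 + b.0) | (0 + 0 + c.0)) | -b-> s1
  s1 = (0 | 0 + b.0) | (0 + 0 + c.0) | -b-> s2, -c-> s3
  s2 = 0 | (0 + 0 + c.0) | -c-> s4
  s3 = (0 | 0 + b.0) | 0 | -b-> s4
  s4 = 0 | 0 | stopped
Q's transition system — 5 states:
  t0 = b.((0 | 0 + b.0) | (0 + 0 + a.0 + c.0)) | -b-> t1
  t1 = (0 | 0 + b.0) | (0 + 0 + a.0 + c.0) | -a-> t2, -b-> t3, -c-> t2
  t2 = (0 | 0 + b.0) | 0 | -b-> t4
  t3 = 0 | (0 + 0 + a.0 + c.0) | -a-> t4, -c-> t4
  t4 = 0 | 0 | stopped
Coarsest stable partition (strong bisimilarity classes):
  B0 = {s0}
  B1 = {s1}
  B2 = {s2}
  B3 = {s4, t4}
  B4 = {s3, t2}
  B5 = {t0}
  B6 = {t1}
  B7 = {t3}
s0 ∈ B0, t0 ∈ B5 → different blocks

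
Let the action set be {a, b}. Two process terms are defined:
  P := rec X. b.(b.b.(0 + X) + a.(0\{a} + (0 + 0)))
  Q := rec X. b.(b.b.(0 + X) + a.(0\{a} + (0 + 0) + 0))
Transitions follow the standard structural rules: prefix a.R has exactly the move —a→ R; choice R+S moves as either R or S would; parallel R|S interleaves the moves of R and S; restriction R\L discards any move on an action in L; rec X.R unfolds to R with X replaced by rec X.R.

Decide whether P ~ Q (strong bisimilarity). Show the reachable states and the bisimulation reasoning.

P's transition system — 5 states:
  m0 = rec X. b.(b.b.(0 + X) + a.(0\{a} + (0 + 0))) → ··b··> m1
  m1 = b.b.(0 + (rec X. b.(b.b.(0 + X) + a.(0\{a} + (0 + 0))))) + a.(0\{a} + (0 + 0)) → ··a··> m2, ··b··> m3
  m2 = 0\{a} + (0 + 0) → deadlocked
  m3 = b.(0 + (rec X. b.(b.b.(0 + X) + a.(0\{a} + (0 + 0))))) → ··b··> m4
  m4 = 0 + (rec X. b.(b.b.(0 + X) + a.(0\{a} + (0 + 0)))) → ··b··> m1
Q's transition system — 5 states:
  n0 = rec X. b.(b.b.(0 + X) + a.(0\{a} + (0 + 0) + 0)) → ··b··> n1
  n1 = b.b.(0 + (rec X. b.(b.b.(0 + X) + a.(0\{a} + (0 + 0) + 0)))) + a.(0\{a} + (0 + 0) + 0) → ··a··> n2, ··b··> n3
  n2 = 0\{a} + (0 + 0) + 0 → deadlocked
  n3 = b.(0 + (rec X. b.(b.b.(0 + X) + a.(0\{a} + (0 + 0) + 0)))) → ··b··> n4
  n4 = 0 + (rec X. b.(b.b.(0 + X) + a.(0\{a} + (0 + 0) + 0))) → ··b··> n1
Partition-refinement fixed point:
  B0 = {m0, m4, n0, n4}
  B1 = {m1, n1}
  B2 = {m2, n2}
  B3 = {m3, n3}
m0 ∈ B0, n0 ∈ B0 → same block

bisimilar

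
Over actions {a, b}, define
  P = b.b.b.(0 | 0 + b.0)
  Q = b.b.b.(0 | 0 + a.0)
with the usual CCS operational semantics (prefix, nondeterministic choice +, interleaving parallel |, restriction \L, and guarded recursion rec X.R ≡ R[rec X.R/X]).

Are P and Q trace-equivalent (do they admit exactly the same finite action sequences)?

P's transition system — 5 states:
  p0 = b.b.b.(0 | 0 + b.0) :: ··b··> p1
  p1 = b.b.(0 | 0 + b.0) :: ··b··> p2
  p2 = b.(0 | 0 + b.0) :: ··b··> p3
  p3 = 0 | 0 + b.0 :: ··b··> p4
  p4 = 0 :: (no moves)
Q's transition system — 5 states:
  q0 = b.b.b.(0 | 0 + a.0) :: ··b··> q1
  q1 = b.b.(0 | 0 + a.0) :: ··b··> q2
  q2 = b.(0 | 0 + a.0) :: ··b··> q3
  q3 = 0 | 0 + a.0 :: ··a··> q4
  q4 = 0 :: (no moves)
Run σ = ⟨bbbb⟩ on P: start {p0}
  [1] b ⇒ {p1}
  [2] b ⇒ {p2}
  [3] b ⇒ {p3}
  [4] b ⇒ {p4}
  ✓ P
Run σ = ⟨bbbb⟩ on Q: start {q0}
  [1] b ⇒ {q1}
  [2] b ⇒ {q2}
  [3] b ⇒ {q3}
  [4] b ⇒ no successor for Q

NO — witness ⟨bbbb⟩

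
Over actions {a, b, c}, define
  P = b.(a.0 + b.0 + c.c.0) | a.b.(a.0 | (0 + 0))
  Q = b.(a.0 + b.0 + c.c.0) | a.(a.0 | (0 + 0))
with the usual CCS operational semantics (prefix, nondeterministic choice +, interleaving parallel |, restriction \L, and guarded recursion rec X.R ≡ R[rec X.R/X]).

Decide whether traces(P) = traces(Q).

NO — witness ⟨abbb⟩

Reachable graph of P (16 states):
  u0 = b.(a.0 + b.0 + c.c.0) | a.b.(a.0 | (0 + 0)) | ··a··> u1, ··b··> u2
  u1 = b.(a.0 + b.0 + c.c.0) | b.(a.0 | (0 + 0)) | ··b··> u3, ··b··> u4
  u2 = (a.0 + b.0 + c.c.0) | a.b.(a.0 | (0 + 0)) | ··a··> u3, ··a··> u5, ··b··> u5, ··c··> u6
  u3 = (a.0 + b.0 + c.c.0) | b.(a.0 | (0 + 0)) | ··a··> u7, ··b··> u7, ··b··> u8, ··c··> u9
  u4 = b.(a.0 + b.0 + c.c.0) | (a.0 | (0 + 0)) | ··a··> u10, ··b··> u8
  u5 = 0 | a.b.(a.0 | (0 + 0)) | ··a··> u7
  u6 = c.0 | a.b.(a.0 | (0 + 0)) | ··a··> u9, ··c··> u5
  u7 = 0 | b.(a.0 | (0 + 0)) | ··b··> u11
  u8 = (a.0 + b.0 + c.c.0) | (a.0 | (0 + 0)) | ··a··> u11, ··a··> u12, ··b··> u11, ··c··> u13
  u9 = c.0 | b.(a.0 | (0 + 0)) | ··b··> u13, ··c··> u7
  u10 = b.(a.0 + b.0 + c.c.0) | (0 | (0 + 0)) | ··b··> u12
  u11 = 0 | (a.0 | (0 + 0)) | ··a··> u14
  u12 = (a.0 + b.0 + c.c.0) | (0 | (0 + 0)) | ··a··> u14, ··b··> u14, ··c··> u15
  u13 = c.0 | (a.0 | (0 + 0)) | ··a··> u15, ··c··> u11
  u14 = 0 | (0 | (0 + 0)) | ∅
  u15 = c.0 | (0 | (0 + 0)) | ··c··> u14
Reachable graph of Q (12 states):
  v0 = b.(a.0 + b.0 + c.c.0) | a.(a.0 | (0 + 0)) | ··a··> v1, ··b··> v2
  v1 = b.(a.0 + b.0 + c.c.0) | (a.0 | (0 + 0)) | ··a··> v3, ··b··> v4
  v2 = (a.0 + b.0 + c.c.0) | a.(a.0 | (0 + 0)) | ··a··> v4, ··a··> v5, ··b··> v5, ··c··> v6
  v3 = b.(a.0 + b.0 + c.c.0) | (0 | (0 + 0)) | ··b··> v7
  v4 = (a.0 + b.0 + c.c.0) | (a.0 | (0 + 0)) | ··a··> v7, ··a··> v8, ··b··> v8, ··c··> v9
  v5 = 0 | a.(a.0 | (0 + 0)) | ··a··> v8
  v6 = c.0 | a.(a.0 | (0 + 0)) | ··a··> v9, ··c··> v5
  v7 = (a.0 + b.0 + c.c.0) | (0 | (0 + 0)) | ··a··> v10, ··b··> v10, ··c··> v11
  v8 = 0 | (a.0 | (0 + 0)) | ··a··> v10
  v9 = c.0 | (a.0 | (0 + 0)) | ··a··> v11, ··c··> v8
  v10 = 0 | (0 | (0 + 0)) | ∅
  v11 = c.0 | (0 | (0 + 0)) | ··c··> v10
Trace ⟨abbb⟩ through P, begin at {u0}:
  after a @ step 1: {u1}
  after b @ step 2: {u3, u4}
  after b @ step 3: {u7, u8}
  after b @ step 4: {u11}
  ✓ P
Trace ⟨abbb⟩ through Q, begin at {v0}:
  after a @ step 1: {v1}
  after b @ step 2: {v4}
  after b @ step 3: {v8}
  after b @ step 4: ∅  — Q cannot continue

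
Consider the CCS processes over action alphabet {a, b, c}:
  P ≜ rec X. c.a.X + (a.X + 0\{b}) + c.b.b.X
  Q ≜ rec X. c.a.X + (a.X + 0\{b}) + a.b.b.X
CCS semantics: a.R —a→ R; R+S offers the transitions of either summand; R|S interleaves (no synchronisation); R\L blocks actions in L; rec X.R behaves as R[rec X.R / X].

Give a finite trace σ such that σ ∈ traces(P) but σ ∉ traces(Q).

cb

LTS(P): 4 reachable states
  m0 = rec X. c.a.X + (a.X + 0\{b}) + c.b.b.X ⊢ ··a··> m0, ··c··> m1, ··c··> m2
  m1 = a.(rec X. c.a.X + (a.X + 0\{b}) + c.b.b.X) ⊢ ··a··> m0
  m2 = b.b.(rec X. c.a.X + (a.X + 0\{b}) + c.b.b.X) ⊢ ··b··> m3
  m3 = b.(rec X. c.a.X + (a.X + 0\{b}) + c.b.b.X) ⊢ ··b··> m0
LTS(Q): 4 reachable states
  n0 = rec X. c.a.X + (a.X + 0\{b}) + a.b.b.X ⊢ ··a··> n0, ··a··> n1, ··c··> n2
  n1 = b.b.(rec X. c.a.X + (a.X + 0\{b}) + a.b.b.X) ⊢ ··b··> n3
  n2 = a.(rec X. c.a.X + (a.X + 0\{b}) + a.b.b.X) ⊢ ··a··> n0
  n3 = b.(rec X. c.a.X + (a.X + 0\{b}) + a.b.b.X) ⊢ ··b··> n0
Run σ = ⟨cb⟩ on P: start {m0}
  after c @ step 1: {m1, m2}
  after b @ step 2: {m3}
  — P admits the full trace.
Run σ = ⟨cb⟩ on Q: start {n0}
  after c @ step 1: {n2}
  after b @ step 2: ∅  — Q cannot continue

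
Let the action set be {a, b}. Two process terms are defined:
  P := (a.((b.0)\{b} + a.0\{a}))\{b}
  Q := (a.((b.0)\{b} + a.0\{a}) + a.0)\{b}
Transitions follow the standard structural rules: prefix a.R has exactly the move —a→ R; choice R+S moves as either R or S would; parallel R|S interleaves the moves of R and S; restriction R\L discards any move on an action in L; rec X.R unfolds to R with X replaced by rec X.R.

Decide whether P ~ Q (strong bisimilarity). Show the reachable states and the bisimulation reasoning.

LTS(P): 3 reachable states
  s0 = (a.((b.0)\{b} + a.0\{a}))\{b} | ··a··> s1
  s1 = ((b.0)\{b} + a.0\{a})\{b} | ··a··> s2
  s2 = 0\{a}\{b} | stopped
LTS(Q): 4 reachable states
  t0 = (a.((b.0)\{b} + a.0\{a}) + a.0)\{b} | ··a··> t1, ··a··> t2
  t1 = ((b.0)\{b} + a.0\{a})\{b} | ··a··> t3
  t2 = 0\{b} | stopped
  t3 = 0\{a}\{b} | stopped
Bisimilarity quotient blocks:
  B0 = {s0}
  B1 = {s1, t1}
  B2 = {s2, t2, t3}
  B3 = {t0}
s0 ∈ B0, t0 ∈ B3 → different blocks

NO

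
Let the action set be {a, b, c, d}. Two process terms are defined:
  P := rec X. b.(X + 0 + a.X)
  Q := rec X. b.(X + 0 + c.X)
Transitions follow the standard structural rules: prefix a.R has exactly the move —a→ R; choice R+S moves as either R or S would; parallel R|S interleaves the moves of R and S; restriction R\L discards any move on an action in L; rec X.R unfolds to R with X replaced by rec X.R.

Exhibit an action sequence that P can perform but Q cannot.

LTS(P): 2 reachable states
  p0 = rec X. b.(X + 0 + a.X) | —b→ p1
  p1 = (rec X. b.(X + 0 + a.X)) + 0 + a.(rec X. b.(X + 0 + a.X)) | —a→ p0, —b→ p1
LTS(Q): 2 reachable states
  q0 = rec X. b.(X + 0 + c.X) | —b→ q1
  q1 = (rec X. b.(X + 0 + c.X)) + 0 + c.(rec X. b.(X + 0 + c.X)) | —b→ q1, —c→ q0
Run σ = ⟨ba⟩ on P: start {p0}
  after b @ step 1: {p1}
  after a @ step 2: {p0}
  ✓ P
Run σ = ⟨ba⟩ on Q: start {q0}
  after b @ step 1: {q1}
  after a @ step 2: ∅ (Q stuck)

ba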